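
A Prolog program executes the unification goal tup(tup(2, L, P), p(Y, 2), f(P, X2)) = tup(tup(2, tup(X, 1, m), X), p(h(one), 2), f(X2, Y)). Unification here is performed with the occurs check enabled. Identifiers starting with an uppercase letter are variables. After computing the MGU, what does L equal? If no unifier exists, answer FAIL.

Decompose tup/3: tup(2, L, P) = tup(2, tup(X, 1, m), X),  p(Y, 2) = p(h(one), 2),  f(P, X2) = f(X2, Y).
Decompose tup/3: 2 = 2,  L = tup(X, 1, m),  P = X.
Delete trivial equation 2 = 2.
Bind L := tup(X, 1, m); no other remaining equation mentions L.
Bind P := X; substituting into the one remaining equation that mentions P gives: f(X, X2) = f(X2, Y).
Decompose p/2: Y = h(one),  2 = 2.
Bind Y := h(one); substituting into the one remaining equation that mentions Y gives: f(X, X2) = f(X2, h(one)).
Delete trivial equation 2 = 2.
Decompose f/2: X = X2,  X2 = h(one).
Bind X := X2; no other remaining equation mentions X. Substituting into the earlier bindings gives L := tup(X2, 1, m), P := X2.
Bind X2 := h(one). Substituting into the earlier bindings gives L := tup(h(one), 1, m), P := h(one), X := h(one).
MGU = { L -> tup(h(one), 1, m), P -> h(one), Y -> h(one), X -> h(one), X2 -> h(one) }, so L -> tup(h(one), 1, m).

tup(h(one), 1, m)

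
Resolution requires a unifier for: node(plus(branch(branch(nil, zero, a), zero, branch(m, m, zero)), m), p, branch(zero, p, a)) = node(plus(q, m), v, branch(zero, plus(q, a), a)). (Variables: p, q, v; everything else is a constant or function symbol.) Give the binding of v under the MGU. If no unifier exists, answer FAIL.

plus(branch(branch(nil, zero, a), zero, branch(m, m, zero)), a)

Decompose node/3: plus(branch(branch(nil, zero, a), zero, branch(m, m, zero)), m) = plus(q, m),  p = v,  branch(zero, p, a) = branch(zero, plus(q, a), a).
Decompose plus/2: branch(branch(nil, zero, a), zero, branch(m, m, zero)) = q,  m = m.
Bind q := branch(branch(nil, zero, a), zero, branch(m, m, zero)); substituting into the one remaining equation that mentions q gives: branch(zero, p, a) = branch(zero, plus(branch(branch(nil, zero, a), zero, branch(m, m, zero)), a), a).
Delete trivial equation m = m.
Bind p := v; substituting into the remaining equation gives: branch(zero, v, a) = branch(zero, plus(branch(branch(nil, zero, a), zero, branch(m, m, zero)), a), a).
Decompose branch/3: zero = zero,  v = plus(branch(branch(nil, zero, a), zero, branch(m, m, zero)), a),  a = a.
Delete trivial equation zero = zero.
Bind v := plus(branch(branch(nil, zero, a), zero, branch(m, m, zero)), a); no other remaining equation mentions v. Substituting into the earlier binding gives p := plus(branch(branch(nil, zero, a), zero, branch(m, m, zero)), a).
Delete trivial equation a = a.
MGU = { q -> branch(branch(nil, zero, a), zero, branch(m, m, zero)), p -> plus(branch(branch(nil, zero, a), zero, branch(m, m, zero)), a), v -> plus(branch(branch(nil, zero, a), zero, branch(m, m, zero)), a) }, so v -> plus(branch(branch(nil, zero, a), zero, branch(m, m, zero)), a).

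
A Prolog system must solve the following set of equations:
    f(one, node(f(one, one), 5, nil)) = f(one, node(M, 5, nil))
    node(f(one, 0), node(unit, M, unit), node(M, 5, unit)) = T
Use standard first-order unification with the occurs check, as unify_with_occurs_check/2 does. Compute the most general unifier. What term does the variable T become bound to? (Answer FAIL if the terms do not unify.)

node(f(one, 0), node(unit, f(one, one), unit), node(f(one, one), 5, unit))

Decompose f/2: one = one,  node(f(one, one), 5, nil) = node(M, 5, nil).
Delete trivial equation one = one.
Decompose node/3: f(one, one) = M,  5 = 5,  nil = nil.
Bind M := f(one, one); substituting into the one remaining equation that mentions M gives: node(f(one, 0), node(unit, f(one, one), unit), node(f(one, one), 5, unit)) = T.
Delete trivial equation 5 = 5.
Delete trivial equation nil = nil.
Bind T := node(f(one, 0), node(unit, f(one, one), unit), node(f(one, one), 5, unit)).
MGU = { M -> f(one, one), T -> node(f(one, 0), node(unit, f(one, one), unit), node(f(one, one), 5, unit)) }, so T -> node(f(one, 0), node(unit, f(one, one), unit), node(f(one, one), 5, unit)).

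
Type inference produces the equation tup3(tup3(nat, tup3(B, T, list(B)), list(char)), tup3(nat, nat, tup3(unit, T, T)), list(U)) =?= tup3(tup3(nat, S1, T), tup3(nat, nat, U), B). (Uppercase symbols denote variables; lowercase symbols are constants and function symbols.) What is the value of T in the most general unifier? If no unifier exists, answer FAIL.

list(char)

Decompose tup3/3: tup3(nat, tup3(B, T, list(B)), list(char)) =?= tup3(nat, S1, T),  tup3(nat, nat, tup3(unit, T, T)) =?= tup3(nat, nat, U),  list(U) =?= B.
Decompose tup3/3: nat =?= nat,  tup3(B, T, list(B)) =?= S1,  list(char) =?= T.
Delete trivial equation nat =?= nat.
Bind S1 := tup3(B, T, list(B)); no other remaining equation mentions S1.
Bind T := list(char); substituting into the one remaining equation that mentions T gives: tup3(nat, nat, tup3(unit, list(char), list(char))) =?= tup3(nat, nat, U). Substituting into the earlier binding gives S1 := tup3(B, list(char), list(B)).
Decompose tup3/3: nat =?= nat,  nat =?= nat,  tup3(unit, list(char), list(char)) =?= U.
Delete trivial equation nat =?= nat.
Delete trivial equation nat =?= nat.
Bind U := tup3(unit, list(char), list(char)); substituting into the remaining equation gives: list(tup3(unit, list(char), list(char))) =?= B.
Bind B := list(tup3(unit, list(char), list(char))). Substituting into the earlier binding gives S1 := tup3(list(tup3(unit, list(char), list(char))), list(char), list(list(tup3(unit, list(char), list(char))))).
MGU = { S1 := tup3(list(tup3(unit, list(char), list(char))), list(char), list(list(tup3(unit, list(char), list(char))))), T := list(char), U := tup3(unit, list(char), list(char)), B := list(tup3(unit, list(char), list(char))) }, so T := list(char).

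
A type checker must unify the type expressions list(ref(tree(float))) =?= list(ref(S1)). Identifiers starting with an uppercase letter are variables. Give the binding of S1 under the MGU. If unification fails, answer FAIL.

tree(float)

Decompose list/1: ref(tree(float)) =?= ref(S1).
Decompose ref/1: tree(float) =?= S1.
Bind S1 := tree(float).
MGU = { S1 ↦ tree(float) }, so S1 ↦ tree(float).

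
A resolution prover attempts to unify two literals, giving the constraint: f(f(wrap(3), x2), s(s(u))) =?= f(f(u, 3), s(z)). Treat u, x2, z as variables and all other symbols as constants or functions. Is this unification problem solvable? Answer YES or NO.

YES

Decompose f/2: f(wrap(3), x2) =?= f(u, 3),  s(s(u)) =?= s(z).
Decompose f/2: wrap(3) =?= u,  x2 =?= 3.
Bind u := wrap(3); substituting into the one remaining equation that mentions u gives: s(s(wrap(3))) =?= s(z).
Bind x2 := 3; no other remaining equation mentions x2.
Decompose s/1: s(wrap(3)) =?= z.
Bind z := s(wrap(3)).
No equations remain and no clash or occurs-check failure arose, so a unifier exists.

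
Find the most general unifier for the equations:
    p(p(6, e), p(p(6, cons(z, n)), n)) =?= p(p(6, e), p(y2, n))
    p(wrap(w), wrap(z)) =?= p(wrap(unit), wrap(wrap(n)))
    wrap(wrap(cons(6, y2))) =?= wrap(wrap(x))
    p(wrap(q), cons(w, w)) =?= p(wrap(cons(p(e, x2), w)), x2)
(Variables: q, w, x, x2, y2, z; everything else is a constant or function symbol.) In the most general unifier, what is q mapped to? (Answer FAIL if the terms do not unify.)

cons(p(e, cons(unit, unit)), unit)

Decompose p/2: p(6, e) =?= p(6, e),  p(p(6, cons(z, n)), n) =?= p(y2, n).
Delete trivial equation p(6, e) =?= p(6, e).
Decompose p/2: p(6, cons(z, n)) =?= y2,  n =?= n.
Bind y2 := p(6, cons(z, n)); substituting into the one remaining equation that mentions y2 gives: wrap(wrap(cons(6, p(6, cons(z, n))))) =?= wrap(wrap(x)).
Delete trivial equation n =?= n.
Decompose p/2: wrap(w) =?= wrap(unit),  wrap(z) =?= wrap(wrap(n)).
Decompose wrap/1: w =?= unit.
Bind w := unit; substituting into the one remaining equation that mentions w gives: p(wrap(q), cons(unit, unit)) =?= p(wrap(cons(p(e, x2), unit)), x2).
Decompose wrap/1: z =?= wrap(n).
Bind z := wrap(n); substituting into the one remaining equation that mentions z gives: wrap(wrap(cons(6, p(6, cons(wrap(n), n))))) =?= wrap(wrap(x)). Substituting into the earlier binding gives y2 := p(6, cons(wrap(n), n)).
Decompose wrap/1: wrap(cons(6, p(6, cons(wrap(n), n)))) =?= wrap(x).
Decompose wrap/1: cons(6, p(6, cons(wrap(n), n))) =?= x.
Bind x := cons(6, p(6, cons(wrap(n), n))); no other remaining equation mentions x.
Decompose p/2: wrap(q) =?= wrap(cons(p(e, x2), unit)),  cons(unit, unit) =?= x2.
Decompose wrap/1: q =?= cons(p(e, x2), unit).
Bind q := cons(p(e, x2), unit); no other remaining equation mentions q.
Bind x2 := cons(unit, unit). Substituting into the earlier binding gives q := cons(p(e, cons(unit, unit)), unit).
MGU = { y2 -> p(6, cons(wrap(n), n)), w -> unit, z -> wrap(n), x -> cons(6, p(6, cons(wrap(n), n))), q -> cons(p(e, cons(unit, unit)), unit), x2 -> cons(unit, unit) }, so q -> cons(p(e, cons(unit, unit)), unit).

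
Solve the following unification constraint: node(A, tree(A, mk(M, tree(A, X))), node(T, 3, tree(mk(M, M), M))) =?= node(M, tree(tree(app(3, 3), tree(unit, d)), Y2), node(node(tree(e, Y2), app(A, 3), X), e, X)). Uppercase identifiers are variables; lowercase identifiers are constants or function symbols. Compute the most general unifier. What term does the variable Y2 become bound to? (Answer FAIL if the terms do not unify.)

FAIL

Decompose node/3: A =?= M,  tree(A, mk(M, tree(A, X))) =?= tree(tree(app(3, 3), tree(unit, d)), Y2),  node(T, 3, tree(mk(M, M), M)) =?= node(node(tree(e, Y2), app(A, 3), X), e, X).
Bind A := M; substituting into the remaining equations gives: tree(M, mk(M, tree(M, X))) =?= tree(tree(app(3, 3), tree(unit, d)), Y2),  node(T, 3, tree(mk(M, M), M)) =?= node(node(tree(e, Y2), app(M, 3), X), e, X).
Decompose tree/2: M =?= tree(app(3, 3), tree(unit, d)),  mk(M, tree(M, X)) =?= Y2.
Bind M := tree(app(3, 3), tree(unit, d)); substituting into the remaining equations gives: mk(tree(app(3, 3), tree(unit, d)), tree(tree(app(3, 3), tree(unit, d)), X)) =?= Y2,  node(T, 3, tree(mk(tree(app(3, 3), tree(unit, d)), tree(app(3, 3), tree(unit, d))), tree(app(3, 3), tree(unit, d)))) =?= node(node(tree(e, Y2), app(tree(app(3, 3), tree(unit, d)), 3), X), e, X). Substituting into the earlier binding gives A := tree(app(3, 3), tree(unit, d)).
Bind Y2 := mk(tree(app(3, 3), tree(unit, d)), tree(tree(app(3, 3), tree(unit, d)), X)); substituting into the remaining equation gives: node(T, 3, tree(mk(tree(app(3, 3), tree(unit, d)), tree(app(3, 3), tree(unit, d))), tree(app(3, 3), tree(unit, d)))) =?= node(node(tree(e, mk(tree(app(3, 3), tree(unit, d)), tree(tree(app(3, 3), tree(unit, d)), X))), app(tree(app(3, 3), tree(unit, d)), 3), X), e, X).
Decompose node/3: T =?= node(tree(e, mk(tree(app(3, 3), tree(unit, d)), tree(tree(app(3, 3), tree(unit, d)), X))), app(tree(app(3, 3), tree(unit, d)), 3), X),  3 =?= e,  tree(mk(tree(app(3, 3), tree(unit, d)), tree(app(3, 3), tree(unit, d))), tree(app(3, 3), tree(unit, d))) =?= X.
Bind T := node(tree(e, mk(tree(app(3, 3), tree(unit, d)), tree(tree(app(3, 3), tree(unit, d)), X))), app(tree(app(3, 3), tree(unit, d)), 3), X); no other remaining equation mentions T.
Clash: constants 3 and e differ; no unifier exists.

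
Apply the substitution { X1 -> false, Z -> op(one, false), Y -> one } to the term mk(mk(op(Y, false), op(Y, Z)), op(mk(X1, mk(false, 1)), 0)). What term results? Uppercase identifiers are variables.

Replace each occurrence of X1 with false.
Replace each occurrence of Z with op(one, false).
Replace each occurrence of Y with one.
Result: mk(mk(op(one, false), op(one, op(one, false))), op(mk(false, mk(false, 1)), 0)).

mk(mk(op(one, false), op(one, op(one, false))), op(mk(false, mk(false, 1)), 0))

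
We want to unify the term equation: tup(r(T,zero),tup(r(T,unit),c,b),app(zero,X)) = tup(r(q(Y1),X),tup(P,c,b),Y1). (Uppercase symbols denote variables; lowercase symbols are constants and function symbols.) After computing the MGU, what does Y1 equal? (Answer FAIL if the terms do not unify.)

app(zero,zero)

Decompose tup/3: r(T,zero) = r(q(Y1),X),  tup(r(T,unit),c,b) = tup(P,c,b),  app(zero,X) = Y1.
Decompose r/2: T = q(Y1),  zero = X.
Bind T := q(Y1); substituting into the one remaining equation that mentions T gives: tup(r(q(Y1),unit),c,b) = tup(P,c,b).
Bind X := zero; substituting into the one remaining equation that mentions X gives: app(zero,zero) = Y1.
Decompose tup/3: r(q(Y1),unit) = P,  c = c,  b = b.
Bind P := r(q(Y1),unit); no other remaining equation mentions P.
Delete trivial equation c = c.
Delete trivial equation b = b.
Bind Y1 := app(zero,zero). Substituting into the earlier bindings gives T := q(app(zero,zero)), P := r(q(app(zero,zero)),unit).
MGU = { T -> q(app(zero,zero)), X -> zero, P -> r(q(app(zero,zero)),unit), Y1 -> app(zero,zero) }, so Y1 -> app(zero,zero).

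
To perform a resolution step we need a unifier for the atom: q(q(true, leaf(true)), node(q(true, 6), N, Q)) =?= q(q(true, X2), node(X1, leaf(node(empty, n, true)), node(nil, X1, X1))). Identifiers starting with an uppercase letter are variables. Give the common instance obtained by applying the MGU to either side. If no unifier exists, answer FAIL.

Decompose q/2: q(true, leaf(true)) =?= q(true, X2),  node(q(true, 6), N, Q) =?= node(X1, leaf(node(empty, n, true)), node(nil, X1, X1)).
Decompose q/2: true =?= true,  leaf(true) =?= X2.
Delete trivial equation true =?= true.
Bind X2 := leaf(true); no other remaining equation mentions X2.
Decompose node/3: q(true, 6) =?= X1,  N =?= leaf(node(empty, n, true)),  Q =?= node(nil, X1, X1).
Bind X1 := q(true, 6); substituting into the one remaining equation that mentions X1 gives: Q =?= node(nil, q(true, 6), q(true, 6)).
Bind N := leaf(node(empty, n, true)); no other remaining equation mentions N.
Bind Q := node(nil, q(true, 6), q(true, 6)).
Applying the MGU to either side gives q(q(true, leaf(true)), node(q(true, 6), leaf(node(empty, n, true)), node(nil, q(true, 6), q(true, 6)))).

q(q(true, leaf(true)), node(q(true, 6), leaf(node(empty, n, true)), node(nil, q(true, 6), q(true, 6))))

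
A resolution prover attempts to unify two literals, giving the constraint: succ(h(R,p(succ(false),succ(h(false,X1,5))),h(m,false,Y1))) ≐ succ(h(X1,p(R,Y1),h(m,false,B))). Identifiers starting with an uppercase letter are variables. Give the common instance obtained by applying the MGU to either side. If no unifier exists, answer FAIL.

succ(h(succ(false),p(succ(false),succ(h(false,succ(false),5))),h(m,false,succ(h(false,succ(false),5)))))

Decompose succ/1: h(R,p(succ(false),succ(h(false,X1,5))),h(m,false,Y1)) ≐ h(X1,p(R,Y1),h(m,false,B)).
Decompose h/3: R ≐ X1,  p(succ(false),succ(h(false,X1,5))) ≐ p(R,Y1),  h(m,false,Y1) ≐ h(m,false,B).
Bind R := X1; substituting into the one remaining equation that mentions R gives: p(succ(false),succ(h(false,X1,5))) ≐ p(X1,Y1).
Decompose p/2: succ(false) ≐ X1,  succ(h(false,X1,5)) ≐ Y1.
Bind X1 := succ(false); substituting into the one remaining equation that mentions X1 gives: succ(h(false,succ(false),5)) ≐ Y1. Substituting into the earlier binding gives R := succ(false).
Bind Y1 := succ(h(false,succ(false),5)); substituting into the remaining equation gives: h(m,false,succ(h(false,succ(false),5))) ≐ h(m,false,B).
Decompose h/3: m ≐ m,  false ≐ false,  succ(h(false,succ(false),5)) ≐ B.
Delete trivial equation m ≐ m.
Delete trivial equation false ≐ false.
Bind B := succ(h(false,succ(false),5)).
Applying the MGU to either side gives succ(h(succ(false),p(succ(false),succ(h(false,succ(false),5))),h(m,false,succ(h(false,succ(false),5))))).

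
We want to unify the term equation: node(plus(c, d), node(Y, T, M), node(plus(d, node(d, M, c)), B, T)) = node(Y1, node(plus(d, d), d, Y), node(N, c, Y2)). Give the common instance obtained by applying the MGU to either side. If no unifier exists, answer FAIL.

node(plus(c, d), node(plus(d, d), d, plus(d, d)), node(plus(d, node(d, plus(d, d), c)), c, d))

Decompose node/3: plus(c, d) = Y1,  node(Y, T, M) = node(plus(d, d), d, Y),  node(plus(d, node(d, M, c)), B, T) = node(N, c, Y2).
Bind Y1 := plus(c, d); no other remaining equation mentions Y1.
Decompose node/3: Y = plus(d, d),  T = d,  M = Y.
Bind Y := plus(d, d); substituting into the one remaining equation that mentions Y gives: M = plus(d, d).
Bind T := d; substituting into the one remaining equation that mentions T gives: node(plus(d, node(d, M, c)), B, d) = node(N, c, Y2).
Bind M := plus(d, d); substituting into the remaining equation gives: node(plus(d, node(d, plus(d, d), c)), B, d) = node(N, c, Y2).
Decompose node/3: plus(d, node(d, plus(d, d), c)) = N,  B = c,  d = Y2.
Bind N := plus(d, node(d, plus(d, d), c)); no other remaining equation mentions N.
Bind B := c; no other remaining equation mentions B.
Bind Y2 := d.
Applying the MGU to either side gives node(plus(c, d), node(plus(d, d), d, plus(d, d)), node(plus(d, node(d, plus(d, d), c)), c, d)).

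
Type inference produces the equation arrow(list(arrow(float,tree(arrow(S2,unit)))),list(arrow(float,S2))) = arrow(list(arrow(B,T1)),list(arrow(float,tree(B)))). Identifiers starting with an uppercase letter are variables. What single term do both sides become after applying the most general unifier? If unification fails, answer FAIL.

arrow(list(arrow(float,tree(arrow(tree(float),unit)))),list(arrow(float,tree(float))))

Decompose arrow/2: list(arrow(float,tree(arrow(S2,unit)))) = list(arrow(B,T1)),  list(arrow(float,S2)) = list(arrow(float,tree(B))).
Decompose list/1: arrow(float,tree(arrow(S2,unit))) = arrow(B,T1).
Decompose arrow/2: float = B,  tree(arrow(S2,unit)) = T1.
Bind B := float; substituting into the one remaining equation that mentions B gives: list(arrow(float,S2)) = list(arrow(float,tree(float))).
Bind T1 := tree(arrow(S2,unit)); no other remaining equation mentions T1.
Decompose list/1: arrow(float,S2) = arrow(float,tree(float)).
Decompose arrow/2: float = float,  S2 = tree(float).
Delete trivial equation float = float.
Bind S2 := tree(float). Substituting into the earlier binding gives T1 := tree(arrow(tree(float),unit)).
Applying the MGU to either side gives arrow(list(arrow(float,tree(arrow(tree(float),unit)))),list(arrow(float,tree(float)))).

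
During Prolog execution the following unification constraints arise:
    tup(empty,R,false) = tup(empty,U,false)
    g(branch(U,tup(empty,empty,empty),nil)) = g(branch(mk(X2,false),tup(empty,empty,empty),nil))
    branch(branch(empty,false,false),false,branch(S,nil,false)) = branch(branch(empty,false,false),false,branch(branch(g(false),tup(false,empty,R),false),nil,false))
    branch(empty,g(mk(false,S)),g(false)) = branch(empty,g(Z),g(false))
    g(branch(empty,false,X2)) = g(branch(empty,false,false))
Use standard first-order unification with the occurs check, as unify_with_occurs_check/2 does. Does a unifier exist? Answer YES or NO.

Decompose tup/3: empty = empty,  R = U,  false = false.
Delete trivial equation empty = empty.
Bind R := U; substituting into the one remaining equation that mentions R gives: branch(branch(empty,false,false),false,branch(S,nil,false)) = branch(branch(empty,false,false),false,branch(branch(g(false),tup(false,empty,U),false),nil,false)).
Delete trivial equation false = false.
Decompose g/1: branch(U,tup(empty,empty,empty),nil) = branch(mk(X2,false),tup(empty,empty,empty),nil).
Decompose branch/3: U = mk(X2,false),  tup(empty,empty,empty) = tup(empty,empty,empty),  nil = nil.
Bind U := mk(X2,false); substituting into the one remaining equation that mentions U gives: branch(branch(empty,false,false),false,branch(S,nil,false)) = branch(branch(empty,false,false),false,branch(branch(g(false),tup(false,empty,mk(X2,false)),false),nil,false)). Substituting into the earlier binding gives R := mk(X2,false).
Delete trivial equation tup(empty,empty,empty) = tup(empty,empty,empty).
Delete trivial equation nil = nil.
Decompose branch/3: branch(empty,false,false) = branch(empty,false,false),  false = false,  branch(S,nil,false) = branch(branch(g(false),tup(false,empty,mk(X2,false)),false),nil,false).
Delete trivial equation branch(empty,false,false) = branch(empty,false,false).
Delete trivial equation false = false.
Decompose branch/3: S = branch(g(false),tup(false,empty,mk(X2,false)),false),  nil = nil,  false = false.
Bind S := branch(g(false),tup(false,empty,mk(X2,false)),false); substituting into the one remaining equation that mentions S gives: branch(empty,g(mk(false,branch(g(false),tup(false,empty,mk(X2,false)),false))),g(false)) = branch(empty,g(Z),g(false)).
Delete trivial equation nil = nil.
Delete trivial equation false = false.
Decompose branch/3: empty = empty,  g(mk(false,branch(g(false),tup(false,empty,mk(X2,false)),false))) = g(Z),  g(false) = g(false).
Delete trivial equation empty = empty.
Decompose g/1: mk(false,branch(g(false),tup(false,empty,mk(X2,false)),false)) = Z.
Bind Z := mk(false,branch(g(false),tup(false,empty,mk(X2,false)),false)); no other remaining equation mentions Z.
Delete trivial equation g(false) = g(false).
Decompose g/1: branch(empty,false,X2) = branch(empty,false,false).
Decompose branch/3: empty = empty,  false = false,  X2 = false.
Delete trivial equation empty = empty.
Delete trivial equation false = false.
Bind X2 := false. Substituting into the earlier bindings gives R := mk(false,false), U := mk(false,false), S := branch(g(false),tup(false,empty,mk(false,false)),false), Z := mk(false,branch(g(false),tup(false,empty,mk(false,false)),false)).
No equations remain and no clash or occurs-check failure arose, so a unifier exists.

YES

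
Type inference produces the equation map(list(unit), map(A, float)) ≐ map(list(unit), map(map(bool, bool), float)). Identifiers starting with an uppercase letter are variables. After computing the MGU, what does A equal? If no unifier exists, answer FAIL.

map(bool, bool)

Decompose map/2: list(unit) ≐ list(unit),  map(A, float) ≐ map(map(bool, bool), float).
Delete trivial equation list(unit) ≐ list(unit).
Decompose map/2: A ≐ map(bool, bool),  float ≐ float.
Bind A := map(bool, bool); no other remaining equation mentions A.
Delete trivial equation float ≐ float.
MGU = { A -> map(bool, bool) }, so A -> map(bool, bool).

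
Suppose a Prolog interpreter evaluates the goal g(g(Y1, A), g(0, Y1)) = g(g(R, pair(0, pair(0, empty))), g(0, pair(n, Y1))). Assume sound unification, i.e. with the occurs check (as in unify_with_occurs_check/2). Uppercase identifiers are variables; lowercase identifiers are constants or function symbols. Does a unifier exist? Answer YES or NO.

NO

Decompose g/2: g(Y1, A) = g(R, pair(0, pair(0, empty))),  g(0, Y1) = g(0, pair(n, Y1)).
Decompose g/2: Y1 = R,  A = pair(0, pair(0, empty)).
Bind Y1 := R; substituting into the one remaining equation that mentions Y1 gives: g(0, R) = g(0, pair(n, R)).
Bind A := pair(0, pair(0, empty)); no other remaining equation mentions A.
Decompose g/2: 0 = 0,  R = pair(n, R).
Delete trivial equation 0 = 0.
Occurs check fails: R occurs in pair(n, R); the equation R = pair(n, R) has no finite solution.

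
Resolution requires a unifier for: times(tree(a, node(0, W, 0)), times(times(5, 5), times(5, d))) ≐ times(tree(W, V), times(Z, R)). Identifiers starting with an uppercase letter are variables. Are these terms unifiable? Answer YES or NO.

YES

Decompose times/2: tree(a, node(0, W, 0)) ≐ tree(W, V),  times(times(5, 5), times(5, d)) ≐ times(Z, R).
Decompose tree/2: a ≐ W,  node(0, W, 0) ≐ V.
Bind W := a; substituting into the one remaining equation that mentions W gives: node(0, a, 0) ≐ V.
Bind V := node(0, a, 0); no other remaining equation mentions V.
Decompose times/2: times(5, 5) ≐ Z,  times(5, d) ≐ R.
Bind Z := times(5, 5); no other remaining equation mentions Z.
Bind R := times(5, d).
No equations remain and no clash or occurs-check failure arose, so a unifier exists.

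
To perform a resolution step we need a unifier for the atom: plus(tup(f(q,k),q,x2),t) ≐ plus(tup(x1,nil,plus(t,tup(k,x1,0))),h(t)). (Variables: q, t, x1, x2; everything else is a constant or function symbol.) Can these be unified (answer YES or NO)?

NO

Decompose plus/2: tup(f(q,k),q,x2) ≐ tup(x1,nil,plus(t,tup(k,x1,0))),  t ≐ h(t).
Decompose tup/3: f(q,k) ≐ x1,  q ≐ nil,  x2 ≐ plus(t,tup(k,x1,0)).
Bind x1 := f(q,k); substituting into the one remaining equation that mentions x1 gives: x2 ≐ plus(t,tup(k,f(q,k),0)).
Bind q := nil; substituting into the one remaining equation that mentions q gives: x2 ≐ plus(t,tup(k,f(nil,k),0)). Substituting into the earlier binding gives x1 := f(nil,k).
Bind x2 := plus(t,tup(k,f(nil,k),0)); no other remaining equation mentions x2.
Occurs check fails: t occurs in h(t); the equation t ≐ h(t) has no finite solution.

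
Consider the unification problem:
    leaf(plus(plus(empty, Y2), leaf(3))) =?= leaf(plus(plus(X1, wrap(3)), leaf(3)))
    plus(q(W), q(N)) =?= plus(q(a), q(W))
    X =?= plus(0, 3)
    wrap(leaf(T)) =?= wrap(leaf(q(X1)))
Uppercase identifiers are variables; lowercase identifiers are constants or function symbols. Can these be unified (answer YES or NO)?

YES

Decompose leaf/1: plus(plus(empty, Y2), leaf(3)) =?= plus(plus(X1, wrap(3)), leaf(3)).
Decompose plus/2: plus(empty, Y2) =?= plus(X1, wrap(3)),  leaf(3) =?= leaf(3).
Decompose plus/2: empty =?= X1,  Y2 =?= wrap(3).
Bind X1 := empty; substituting into the one remaining equation that mentions X1 gives: wrap(leaf(T)) =?= wrap(leaf(q(empty))).
Bind Y2 := wrap(3); no other remaining equation mentions Y2.
Delete trivial equation leaf(3) =?= leaf(3).
Decompose plus/2: q(W) =?= q(a),  q(N) =?= q(W).
Decompose q/1: W =?= a.
Bind W := a; substituting into the one remaining equation that mentions W gives: q(N) =?= q(a).
Decompose q/1: N =?= a.
Bind N := a; no other remaining equation mentions N.
Bind X := plus(0, 3); no other remaining equation mentions X.
Decompose wrap/1: leaf(T) =?= leaf(q(empty)).
Decompose leaf/1: T =?= q(empty).
Bind T := q(empty).
No equations remain and no clash or occurs-check failure arose, so a unifier exists.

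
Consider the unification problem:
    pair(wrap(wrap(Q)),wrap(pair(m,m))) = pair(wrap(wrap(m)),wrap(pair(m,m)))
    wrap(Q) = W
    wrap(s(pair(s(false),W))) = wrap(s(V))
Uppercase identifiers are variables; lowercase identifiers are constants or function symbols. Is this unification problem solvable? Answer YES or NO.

YES

Decompose pair/2: wrap(wrap(Q)) = wrap(wrap(m)),  wrap(pair(m,m)) = wrap(pair(m,m)).
Decompose wrap/1: wrap(Q) = wrap(m).
Decompose wrap/1: Q = m.
Bind Q := m; substituting into the one remaining equation that mentions Q gives: wrap(m) = W.
Delete trivial equation wrap(pair(m,m)) = wrap(pair(m,m)).
Bind W := wrap(m); substituting into the remaining equation gives: wrap(s(pair(s(false),wrap(m)))) = wrap(s(V)).
Decompose wrap/1: s(pair(s(false),wrap(m))) = s(V).
Decompose s/1: pair(s(false),wrap(m)) = V.
Bind V := pair(s(false),wrap(m)).
No equations remain and no clash or occurs-check failure arose, so a unifier exists.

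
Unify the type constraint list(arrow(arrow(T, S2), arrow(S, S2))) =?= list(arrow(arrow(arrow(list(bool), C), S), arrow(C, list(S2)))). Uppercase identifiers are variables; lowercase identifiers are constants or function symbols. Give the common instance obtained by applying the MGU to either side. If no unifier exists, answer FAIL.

Decompose list/1: arrow(arrow(T, S2), arrow(S, S2)) =?= arrow(arrow(arrow(list(bool), C), S), arrow(C, list(S2))).
Decompose arrow/2: arrow(T, S2) =?= arrow(arrow(list(bool), C), S),  arrow(S, S2) =?= arrow(C, list(S2)).
Decompose arrow/2: T =?= arrow(list(bool), C),  S2 =?= S.
Bind T := arrow(list(bool), C); no other remaining equation mentions T.
Bind S2 := S; substituting into the remaining equation gives: arrow(S, S) =?= arrow(C, list(S)).
Decompose arrow/2: S =?= C,  S =?= list(S).
Bind S := C; substituting into the remaining equation gives: C =?= list(C). Substituting into the earlier binding gives S2 := C.
Occurs check fails: C occurs in list(C); the equation C =?= list(C) has no finite solution.

FAIL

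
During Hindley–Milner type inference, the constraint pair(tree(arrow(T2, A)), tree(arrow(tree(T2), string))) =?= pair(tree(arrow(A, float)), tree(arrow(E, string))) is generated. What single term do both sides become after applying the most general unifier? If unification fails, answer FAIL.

pair(tree(arrow(float, float)), tree(arrow(tree(float), string)))

Decompose pair/2: tree(arrow(T2, A)) =?= tree(arrow(A, float)),  tree(arrow(tree(T2), string)) =?= tree(arrow(E, string)).
Decompose tree/1: arrow(T2, A) =?= arrow(A, float).
Decompose arrow/2: T2 =?= A,  A =?= float.
Bind T2 := A; substituting into the one remaining equation that mentions T2 gives: tree(arrow(tree(A), string)) =?= tree(arrow(E, string)).
Bind A := float; substituting into the remaining equation gives: tree(arrow(tree(float), string)) =?= tree(arrow(E, string)). Substituting into the earlier binding gives T2 := float.
Decompose tree/1: arrow(tree(float), string) =?= arrow(E, string).
Decompose arrow/2: tree(float) =?= E,  string =?= string.
Bind E := tree(float); no other remaining equation mentions E.
Delete trivial equation string =?= string.
Applying the MGU to either side gives pair(tree(arrow(float, float)), tree(arrow(tree(float), string))).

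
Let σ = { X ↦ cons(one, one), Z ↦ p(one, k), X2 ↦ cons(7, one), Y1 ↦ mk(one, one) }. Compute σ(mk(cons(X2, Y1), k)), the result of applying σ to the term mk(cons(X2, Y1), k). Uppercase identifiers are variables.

Replace each occurrence of X2 with cons(7, one).
Replace each occurrence of Y1 with mk(one, one).
Result: mk(cons(cons(7, one), mk(one, one)), k).

mk(cons(cons(7, one), mk(one, one)), k)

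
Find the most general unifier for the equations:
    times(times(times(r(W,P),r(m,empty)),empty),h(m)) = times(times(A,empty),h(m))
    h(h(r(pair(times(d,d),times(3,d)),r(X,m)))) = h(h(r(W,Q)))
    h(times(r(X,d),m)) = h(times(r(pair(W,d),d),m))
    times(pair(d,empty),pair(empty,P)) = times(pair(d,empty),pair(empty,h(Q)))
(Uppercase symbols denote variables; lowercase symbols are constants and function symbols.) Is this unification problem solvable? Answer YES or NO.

Decompose times/2: times(times(r(W,P),r(m,empty)),empty) = times(A,empty),  h(m) = h(m).
Decompose times/2: times(r(W,P),r(m,empty)) = A,  empty = empty.
Bind A := times(r(W,P),r(m,empty)); no other remaining equation mentions A.
Delete trivial equation empty = empty.
Delete trivial equation h(m) = h(m).
Decompose h/1: h(r(pair(times(d,d),times(3,d)),r(X,m))) = h(r(W,Q)).
Decompose h/1: r(pair(times(d,d),times(3,d)),r(X,m)) = r(W,Q).
Decompose r/2: pair(times(d,d),times(3,d)) = W,  r(X,m) = Q.
Bind W := pair(times(d,d),times(3,d)); substituting into the one remaining equation that mentions W gives: h(times(r(X,d),m)) = h(times(r(pair(pair(times(d,d),times(3,d)),d),d),m)). Substituting into the earlier binding gives A := times(r(pair(times(d,d),times(3,d)),P),r(m,empty)).
Bind Q := r(X,m); substituting into the one remaining equation that mentions Q gives: times(pair(d,empty),pair(empty,P)) = times(pair(d,empty),pair(empty,h(r(X,m)))).
Decompose h/1: times(r(X,d),m) = times(r(pair(pair(times(d,d),times(3,d)),d),d),m).
Decompose times/2: r(X,d) = r(pair(pair(times(d,d),times(3,d)),d),d),  m = m.
Decompose r/2: X = pair(pair(times(d,d),times(3,d)),d),  d = d.
Bind X := pair(pair(times(d,d),times(3,d)),d); substituting into the one remaining equation that mentions X gives: times(pair(d,empty),pair(empty,P)) = times(pair(d,empty),pair(empty,h(r(pair(pair(times(d,d),times(3,d)),d),m)))). Substituting into the earlier binding gives Q := r(pair(pair(times(d,d),times(3,d)),d),m).
Delete trivial equation d = d.
Delete trivial equation m = m.
Decompose times/2: pair(d,empty) = pair(d,empty),  pair(empty,P) = pair(empty,h(r(pair(pair(times(d,d),times(3,d)),d),m))).
Delete trivial equation pair(d,empty) = pair(d,empty).
Decompose pair/2: empty = empty,  P = h(r(pair(pair(times(d,d),times(3,d)),d),m)).
Delete trivial equation empty = empty.
Bind P := h(r(pair(pair(times(d,d),times(3,d)),d),m)). Substituting into the earlier binding gives A := times(r(pair(times(d,d),times(3,d)),h(r(pair(pair(times(d,d),times(3,d)),d),m))),r(m,empty)).
No equations remain and no clash or occurs-check failure arose, so a unifier exists.

YES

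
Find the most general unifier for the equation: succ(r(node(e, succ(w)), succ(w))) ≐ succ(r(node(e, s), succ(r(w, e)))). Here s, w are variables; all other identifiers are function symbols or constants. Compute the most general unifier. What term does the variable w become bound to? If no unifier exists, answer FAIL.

FAIL

Decompose succ/1: r(node(e, succ(w)), succ(w)) ≐ r(node(e, s), succ(r(w, e))).
Decompose r/2: node(e, succ(w)) ≐ node(e, s),  succ(w) ≐ succ(r(w, e)).
Decompose node/2: e ≐ e,  succ(w) ≐ s.
Delete trivial equation e ≐ e.
Bind s := succ(w); no other remaining equation mentions s.
Decompose succ/1: w ≐ r(w, e).
Occurs check fails: w occurs in r(w, e); the equation w ≐ r(w, e) has no finite solution.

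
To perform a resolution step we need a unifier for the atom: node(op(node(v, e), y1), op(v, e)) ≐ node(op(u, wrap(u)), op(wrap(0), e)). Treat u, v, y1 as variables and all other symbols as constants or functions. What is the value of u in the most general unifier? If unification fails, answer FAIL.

node(wrap(0), e)

Decompose node/2: op(node(v, e), y1) ≐ op(u, wrap(u)),  op(v, e) ≐ op(wrap(0), e).
Decompose op/2: node(v, e) ≐ u,  y1 ≐ wrap(u).
Bind u := node(v, e); substituting into the one remaining equation that mentions u gives: y1 ≐ wrap(node(v, e)).
Bind y1 := wrap(node(v, e)); no other remaining equation mentions y1.
Decompose op/2: v ≐ wrap(0),  e ≐ e.
Bind v := wrap(0); no other remaining equation mentions v. Substituting into the earlier bindings gives u := node(wrap(0), e), y1 := wrap(node(wrap(0), e)).
Delete trivial equation e ≐ e.
MGU = { u ↦ node(wrap(0), e), y1 ↦ wrap(node(wrap(0), e)), v ↦ wrap(0) }, so u ↦ node(wrap(0), e).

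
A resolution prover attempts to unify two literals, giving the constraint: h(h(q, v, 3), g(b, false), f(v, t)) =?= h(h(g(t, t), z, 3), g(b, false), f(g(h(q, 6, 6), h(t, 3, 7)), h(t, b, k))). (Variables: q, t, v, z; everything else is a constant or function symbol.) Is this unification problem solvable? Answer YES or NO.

Decompose h/3: h(q, v, 3) =?= h(g(t, t), z, 3),  g(b, false) =?= g(b, false),  f(v, t) =?= f(g(h(q, 6, 6), h(t, 3, 7)), h(t, b, k)).
Decompose h/3: q =?= g(t, t),  v =?= z,  3 =?= 3.
Bind q := g(t, t); substituting into the one remaining equation that mentions q gives: f(v, t) =?= f(g(h(g(t, t), 6, 6), h(t, 3, 7)), h(t, b, k)).
Bind v := z; substituting into the one remaining equation that mentions v gives: f(z, t) =?= f(g(h(g(t, t), 6, 6), h(t, 3, 7)), h(t, b, k)).
Delete trivial equation 3 =?= 3.
Delete trivial equation g(b, false) =?= g(b, false).
Decompose f/2: z =?= g(h(g(t, t), 6, 6), h(t, 3, 7)),  t =?= h(t, b, k).
Bind z := g(h(g(t, t), 6, 6), h(t, 3, 7)); no other remaining equation mentions z. Substituting into the earlier binding gives v := g(h(g(t, t), 6, 6), h(t, 3, 7)).
Occurs check fails: t occurs in h(t, b, k); the equation t =?= h(t, b, k) has no finite solution.

NO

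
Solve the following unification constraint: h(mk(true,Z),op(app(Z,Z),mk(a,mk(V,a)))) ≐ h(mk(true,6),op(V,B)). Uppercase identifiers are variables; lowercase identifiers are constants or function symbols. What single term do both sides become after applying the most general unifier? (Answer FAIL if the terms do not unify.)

h(mk(true,6),op(app(6,6),mk(a,mk(app(6,6),a))))

Decompose h/2: mk(true,Z) ≐ mk(true,6),  op(app(Z,Z),mk(a,mk(V,a))) ≐ op(V,B).
Decompose mk/2: true ≐ true,  Z ≐ 6.
Delete trivial equation true ≐ true.
Bind Z := 6; substituting into the remaining equation gives: op(app(6,6),mk(a,mk(V,a))) ≐ op(V,B).
Decompose op/2: app(6,6) ≐ V,  mk(a,mk(V,a)) ≐ B.
Bind V := app(6,6); substituting into the remaining equation gives: mk(a,mk(app(6,6),a)) ≐ B.
Bind B := mk(a,mk(app(6,6),a)).
Applying the MGU to either side gives h(mk(true,6),op(app(6,6),mk(a,mk(app(6,6),a)))).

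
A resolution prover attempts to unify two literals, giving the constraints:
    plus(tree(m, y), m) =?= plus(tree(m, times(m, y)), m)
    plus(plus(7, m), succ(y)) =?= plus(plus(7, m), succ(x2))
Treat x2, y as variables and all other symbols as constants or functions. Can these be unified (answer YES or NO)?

Decompose plus/2: tree(m, y) =?= tree(m, times(m, y)),  m =?= m.
Decompose tree/2: m =?= m,  y =?= times(m, y).
Delete trivial equation m =?= m.
Occurs check fails: y occurs in times(m, y); the equation y =?= times(m, y) has no finite solution.

NO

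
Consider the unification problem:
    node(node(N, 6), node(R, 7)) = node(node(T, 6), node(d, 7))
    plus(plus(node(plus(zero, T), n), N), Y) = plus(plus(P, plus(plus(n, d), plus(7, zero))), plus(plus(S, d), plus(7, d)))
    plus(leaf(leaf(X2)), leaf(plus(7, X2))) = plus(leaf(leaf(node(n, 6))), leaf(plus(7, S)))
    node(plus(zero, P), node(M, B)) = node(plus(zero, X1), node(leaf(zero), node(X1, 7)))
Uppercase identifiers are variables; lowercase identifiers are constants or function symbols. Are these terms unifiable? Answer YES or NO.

Decompose node/2: node(N, 6) = node(T, 6),  node(R, 7) = node(d, 7).
Decompose node/2: N = T,  6 = 6.
Bind N := T; substituting into the one remaining equation that mentions N gives: plus(plus(node(plus(zero, T), n), T), Y) = plus(plus(P, plus(plus(n, d), plus(7, zero))), plus(plus(S, d), plus(7, d))).
Delete trivial equation 6 = 6.
Decompose node/2: R = d,  7 = 7.
Bind R := d; no other remaining equation mentions R.
Delete trivial equation 7 = 7.
Decompose plus/2: plus(node(plus(zero, T), n), T) = plus(P, plus(plus(n, d), plus(7, zero))),  Y = plus(plus(S, d), plus(7, d)).
Decompose plus/2: node(plus(zero, T), n) = P,  T = plus(plus(n, d), plus(7, zero)).
Bind P := node(plus(zero, T), n); substituting into the one remaining equation that mentions P gives: node(plus(zero, node(plus(zero, T), n)), node(M, B)) = node(plus(zero, X1), node(leaf(zero), node(X1, 7))).
Bind T := plus(plus(n, d), plus(7, zero)); substituting into the one remaining equation that mentions T gives: node(plus(zero, node(plus(zero, plus(plus(n, d), plus(7, zero))), n)), node(M, B)) = node(plus(zero, X1), node(leaf(zero), node(X1, 7))). Substituting into the earlier bindings gives N := plus(plus(n, d), plus(7, zero)), P := node(plus(zero, plus(plus(n, d), plus(7, zero))), n).
Bind Y := plus(plus(S, d), plus(7, d)); no other remaining equation mentions Y.
Decompose plus/2: leaf(leaf(X2)) = leaf(leaf(node(n, 6))),  leaf(plus(7, X2)) = leaf(plus(7, S)).
Decompose leaf/1: leaf(X2) = leaf(node(n, 6)).
Decompose leaf/1: X2 = node(n, 6).
Bind X2 := node(n, 6); substituting into the one remaining equation that mentions X2 gives: leaf(plus(7, node(n, 6))) = leaf(plus(7, S)).
Decompose leaf/1: plus(7, node(n, 6)) = plus(7, S).
Decompose plus/2: 7 = 7,  node(n, 6) = S.
Delete trivial equation 7 = 7.
Bind S := node(n, 6); no other remaining equation mentions S. Substituting into the earlier binding gives Y := plus(plus(node(n, 6), d), plus(7, d)).
Decompose node/2: plus(zero, node(plus(zero, plus(plus(n, d), plus(7, zero))), n)) = plus(zero, X1),  node(M, B) = node(leaf(zero), node(X1, 7)).
Decompose plus/2: zero = zero,  node(plus(zero, plus(plus(n, d), plus(7, zero))), n) = X1.
Delete trivial equation zero = zero.
Bind X1 := node(plus(zero, plus(plus(n, d), plus(7, zero))), n); substituting into the remaining equation gives: node(M, B) = node(leaf(zero), node(node(plus(zero, plus(plus(n, d), plus(7, zero))), n), 7)).
Decompose node/2: M = leaf(zero),  B = node(node(plus(zero, plus(plus(n, d), plus(7, zero))), n), 7).
Bind M := leaf(zero); no other remaining equation mentions M.
Bind B := node(node(plus(zero, plus(plus(n, d), plus(7, zero))), n), 7).
No equations remain and no clash or occurs-check failure arose, so a unifier exists.

YES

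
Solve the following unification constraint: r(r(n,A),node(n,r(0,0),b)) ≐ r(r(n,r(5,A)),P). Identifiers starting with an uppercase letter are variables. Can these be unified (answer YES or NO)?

NO

Decompose r/2: r(n,A) ≐ r(n,r(5,A)),  node(n,r(0,0),b) ≐ P.
Decompose r/2: n ≐ n,  A ≐ r(5,A).
Delete trivial equation n ≐ n.
Occurs check fails: A occurs in r(5,A); the equation A ≐ r(5,A) has no finite solution.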